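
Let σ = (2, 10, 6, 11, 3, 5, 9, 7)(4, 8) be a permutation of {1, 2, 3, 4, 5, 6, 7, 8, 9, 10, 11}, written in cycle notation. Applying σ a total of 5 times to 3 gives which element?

3 lies in the 8-cycle (2, 10, 6, 11, 3, 5, 9, 7).
Stepping 5 places around the cycle: 3 → 5 → 9 → 7 → 2 → 10.

10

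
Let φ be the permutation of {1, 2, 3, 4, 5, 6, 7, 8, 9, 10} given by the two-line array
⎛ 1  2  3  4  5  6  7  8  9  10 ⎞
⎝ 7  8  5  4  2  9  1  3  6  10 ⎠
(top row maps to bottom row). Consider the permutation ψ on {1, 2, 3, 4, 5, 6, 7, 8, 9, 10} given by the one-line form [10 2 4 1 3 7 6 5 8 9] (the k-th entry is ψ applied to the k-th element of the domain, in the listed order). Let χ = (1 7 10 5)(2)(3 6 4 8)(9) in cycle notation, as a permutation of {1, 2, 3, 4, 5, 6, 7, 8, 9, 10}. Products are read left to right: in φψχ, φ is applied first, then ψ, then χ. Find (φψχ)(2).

(φψχ)(2) = χ(ψ(φ(2))). φ(2) = 8, then ψ(8) = 5, then χ(5) = 1, so the result is 1.

1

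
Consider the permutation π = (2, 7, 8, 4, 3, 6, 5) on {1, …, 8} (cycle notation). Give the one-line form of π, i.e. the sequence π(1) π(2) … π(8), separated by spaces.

Each element maps to the next entry in its cycle (wrapping to the front): 1→1, 2→7, 3→6, 4→3, 5→2, 6→5, 7→8, 8→4.
So the one-line form is 1 7 6 3 2 5 8 4.

1 7 6 3 2 5 8 4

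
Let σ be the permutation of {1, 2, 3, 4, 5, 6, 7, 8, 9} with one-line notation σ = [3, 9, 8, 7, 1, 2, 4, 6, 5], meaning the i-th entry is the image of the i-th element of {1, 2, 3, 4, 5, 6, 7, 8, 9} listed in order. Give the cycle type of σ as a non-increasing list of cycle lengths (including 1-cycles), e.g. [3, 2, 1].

The disjoint cycles are (1 3 8 6 2 9 5)(4 7), with lengths 7, 2 in non-increasing order.

[7, 2]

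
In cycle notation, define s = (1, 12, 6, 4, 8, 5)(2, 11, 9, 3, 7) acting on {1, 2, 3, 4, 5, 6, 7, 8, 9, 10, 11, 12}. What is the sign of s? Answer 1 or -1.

-1

The cycle lengths are 6, 5, 1.
A cycle of length ℓ contributes ℓ−1 transpositions, so s is a product of 5 + 4 = 9 transpositions — odd.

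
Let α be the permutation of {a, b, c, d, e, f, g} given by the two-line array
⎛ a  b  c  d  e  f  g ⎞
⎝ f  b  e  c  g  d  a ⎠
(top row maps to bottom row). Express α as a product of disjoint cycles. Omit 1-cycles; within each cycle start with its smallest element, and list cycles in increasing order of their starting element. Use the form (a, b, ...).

From a: a → f → d → c → e → g → a, closing the cycle (a, f, d, c, e, g).
Continuing from each remaining unvisited element yields (a, f, d, c, e, g).

(a, f, d, c, e, g)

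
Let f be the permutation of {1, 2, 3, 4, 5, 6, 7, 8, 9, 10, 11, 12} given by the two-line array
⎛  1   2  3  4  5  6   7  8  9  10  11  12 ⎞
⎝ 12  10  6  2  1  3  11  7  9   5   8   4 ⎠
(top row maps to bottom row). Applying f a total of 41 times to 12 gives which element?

Tracing 12 → 4 → … returns to 12 after 6 steps, so 12 lies in a 6-cycle (1 12 4 2 10 5).
Powers repeat with period 6 on this cycle, and 41 mod 6 = 5, so f^41(12) = f^5(12).
Advancing 5 steps from 12: 12 → 4 → 2 → 10 → 5 → 1.

1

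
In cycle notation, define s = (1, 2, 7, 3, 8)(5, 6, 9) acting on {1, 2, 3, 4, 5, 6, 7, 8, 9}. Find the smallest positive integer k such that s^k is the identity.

15

The cycle type of s is (5, 3, 1).
The order is lcm(5, 3) = 15.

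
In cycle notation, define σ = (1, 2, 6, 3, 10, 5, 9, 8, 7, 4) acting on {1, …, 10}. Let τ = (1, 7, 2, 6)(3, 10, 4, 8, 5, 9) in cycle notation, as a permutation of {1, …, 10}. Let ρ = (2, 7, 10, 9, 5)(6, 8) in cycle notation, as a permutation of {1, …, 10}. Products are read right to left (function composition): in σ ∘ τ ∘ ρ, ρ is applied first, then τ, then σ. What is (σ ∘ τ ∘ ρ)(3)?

5

Apply the permutations in order: ρ(3) = 3, then τ(3) = 10, then σ(10) = 5. So (σ ∘ τ ∘ ρ)(3) = 5.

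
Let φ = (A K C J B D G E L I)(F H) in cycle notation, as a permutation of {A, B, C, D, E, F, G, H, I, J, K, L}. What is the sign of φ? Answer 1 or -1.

1

The cycle lengths are 10, 2.
A cycle of length ℓ contributes ℓ−1 transpositions, so φ is a product of 9 + 1 = 10 transpositions — even.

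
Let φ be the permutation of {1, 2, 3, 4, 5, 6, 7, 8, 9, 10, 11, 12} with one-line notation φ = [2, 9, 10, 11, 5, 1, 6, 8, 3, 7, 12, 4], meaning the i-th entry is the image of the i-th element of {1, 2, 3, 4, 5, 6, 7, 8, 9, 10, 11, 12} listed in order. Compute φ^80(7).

Tracing 7 → 6 → … returns to 7 after 7 steps, so 7 lies in a 7-cycle (1, 2, 9, 3, 10, 7, 6).
On a 7-cycle, φ^7 is the identity, so φ^80 = φ^3 there (80 ≡ 3 mod 7).
Stepping 3 places around the cycle: 7 → 6 → 1 → 2.

2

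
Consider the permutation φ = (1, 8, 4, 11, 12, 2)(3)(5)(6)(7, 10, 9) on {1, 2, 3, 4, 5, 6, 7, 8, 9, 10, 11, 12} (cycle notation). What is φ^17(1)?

2

1 lies in the 6-cycle (1, 8, 4, 11, 12, 2).
Powers repeat with period 6 on this cycle, and 17 mod 6 = 5, so φ^17(1) = φ^5(1).
Advancing 5 steps from 1: 1 → 8 → 4 → 11 → 12 → 2.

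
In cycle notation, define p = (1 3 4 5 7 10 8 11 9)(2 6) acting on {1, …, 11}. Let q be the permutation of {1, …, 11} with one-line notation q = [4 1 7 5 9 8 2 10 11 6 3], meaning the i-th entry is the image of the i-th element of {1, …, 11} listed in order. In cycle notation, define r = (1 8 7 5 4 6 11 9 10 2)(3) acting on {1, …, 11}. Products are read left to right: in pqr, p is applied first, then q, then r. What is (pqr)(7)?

Chase 7: p(7) = 10; q(10) = 6; r(6) = 11. Hence (pqr)(7) = 11.

11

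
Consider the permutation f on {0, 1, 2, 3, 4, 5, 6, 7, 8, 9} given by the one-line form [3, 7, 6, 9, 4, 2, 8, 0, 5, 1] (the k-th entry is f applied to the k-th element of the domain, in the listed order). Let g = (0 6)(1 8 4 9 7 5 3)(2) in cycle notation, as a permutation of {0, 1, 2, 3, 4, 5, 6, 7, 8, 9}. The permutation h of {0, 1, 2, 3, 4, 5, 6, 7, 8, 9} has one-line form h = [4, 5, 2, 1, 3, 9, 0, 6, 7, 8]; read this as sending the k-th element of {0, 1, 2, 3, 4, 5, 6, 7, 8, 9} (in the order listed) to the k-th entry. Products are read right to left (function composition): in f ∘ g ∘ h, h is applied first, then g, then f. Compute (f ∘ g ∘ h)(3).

5

Apply the permutations in order: h(3) = 1, then g(1) = 8, then f(8) = 5. So (f ∘ g ∘ h)(3) = 5.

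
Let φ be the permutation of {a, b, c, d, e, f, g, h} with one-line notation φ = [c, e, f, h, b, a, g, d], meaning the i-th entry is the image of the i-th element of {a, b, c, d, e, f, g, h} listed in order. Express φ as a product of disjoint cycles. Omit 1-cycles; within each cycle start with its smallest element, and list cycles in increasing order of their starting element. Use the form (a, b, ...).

(a, c, f)(b, e)(d, h)

Start at a and follow images: a → c → f → a, giving the cycle (a, c, f).
Continuing from each remaining unvisited element yields (a, c, f)(b, e)(d, h).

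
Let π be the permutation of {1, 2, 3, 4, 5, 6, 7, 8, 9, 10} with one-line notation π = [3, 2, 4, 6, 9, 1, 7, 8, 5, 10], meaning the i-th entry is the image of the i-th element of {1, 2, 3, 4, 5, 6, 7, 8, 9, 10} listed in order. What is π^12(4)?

Tracing 4 → 6 → … returns to 4 after 4 steps, so 4 lies in a 4-cycle (1 3 4 6).
Since the cycle has length 4, π^12 acts on it the same as π^0 (12 mod 4 = 0).
So π^12(4) = 4.

4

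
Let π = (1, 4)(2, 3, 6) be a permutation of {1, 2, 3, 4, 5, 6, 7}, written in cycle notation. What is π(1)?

4

Within (1, 4), 1 ↦ 4.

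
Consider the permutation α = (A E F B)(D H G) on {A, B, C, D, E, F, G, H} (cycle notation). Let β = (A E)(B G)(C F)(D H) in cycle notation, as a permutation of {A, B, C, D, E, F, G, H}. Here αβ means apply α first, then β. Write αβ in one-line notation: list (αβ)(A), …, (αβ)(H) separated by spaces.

A E F D C G H B

(αβ)(x) = β(α(x)). Computing each image: β(α(A)) = β(E) = A, β(α(B)) = β(A) = E, β(α(C)) = β(C) = F, β(α(D)) = β(H) = D, β(α(E)) = β(F) = C, β(α(F)) = β(B) = G, β(α(G)) = β(D) = H, β(α(H)) = β(G) = B.
Hence αβ = [A E F D C G H B].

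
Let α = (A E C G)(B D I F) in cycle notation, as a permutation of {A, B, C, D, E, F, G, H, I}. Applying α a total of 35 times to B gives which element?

F

B lies in the 4-cycle (B D I F).
Since the cycle has length 4, α^35 acts on it the same as α^3 (35 mod 4 = 3).
Advancing 3 steps from B: B → D → I → F.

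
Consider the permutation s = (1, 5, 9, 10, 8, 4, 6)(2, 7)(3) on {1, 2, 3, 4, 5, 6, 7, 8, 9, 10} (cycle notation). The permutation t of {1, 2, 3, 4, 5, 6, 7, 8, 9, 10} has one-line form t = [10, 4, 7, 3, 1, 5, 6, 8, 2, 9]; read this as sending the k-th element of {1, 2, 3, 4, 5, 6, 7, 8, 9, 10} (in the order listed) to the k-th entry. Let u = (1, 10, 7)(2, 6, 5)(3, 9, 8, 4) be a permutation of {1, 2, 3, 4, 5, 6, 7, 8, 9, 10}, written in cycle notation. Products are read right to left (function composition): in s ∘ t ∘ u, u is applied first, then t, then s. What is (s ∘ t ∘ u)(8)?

3

Apply the permutations in order: u(8) = 4, then t(4) = 3, then s(3) = 3. So (s ∘ t ∘ u)(8) = 3.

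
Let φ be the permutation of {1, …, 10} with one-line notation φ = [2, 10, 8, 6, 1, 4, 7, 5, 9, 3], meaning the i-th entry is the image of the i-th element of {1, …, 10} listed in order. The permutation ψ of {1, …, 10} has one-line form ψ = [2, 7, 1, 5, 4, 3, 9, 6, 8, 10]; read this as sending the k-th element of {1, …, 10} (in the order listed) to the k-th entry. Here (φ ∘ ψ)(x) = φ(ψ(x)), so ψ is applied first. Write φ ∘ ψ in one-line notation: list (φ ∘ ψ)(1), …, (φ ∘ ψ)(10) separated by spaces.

Chase each element through ψ then φ: 1 → 2 → 10; 2 → 7 → 7; 3 → 1 → 2; 4 → 5 → 1; 5 → 4 → 6; 6 → 3 → 8; 7 → 9 → 9; 8 → 6 → 4; 9 → 8 → 5; 10 → 10 → 3.
Collecting the images, φ ∘ ψ = [10 7 2 1 6 8 9 4 5 3].

10 7 2 1 6 8 9 4 5 3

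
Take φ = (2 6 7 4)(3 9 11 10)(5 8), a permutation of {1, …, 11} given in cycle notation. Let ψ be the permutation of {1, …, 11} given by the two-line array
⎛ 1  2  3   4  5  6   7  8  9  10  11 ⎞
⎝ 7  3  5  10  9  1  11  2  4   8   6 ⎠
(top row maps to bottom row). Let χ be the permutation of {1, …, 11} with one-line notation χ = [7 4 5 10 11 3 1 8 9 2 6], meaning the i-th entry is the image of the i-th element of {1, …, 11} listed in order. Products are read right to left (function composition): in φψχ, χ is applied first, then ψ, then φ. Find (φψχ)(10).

9

Chase 10: χ(10) = 2; ψ(2) = 3; φ(3) = 9. Hence (φψχ)(10) = 9.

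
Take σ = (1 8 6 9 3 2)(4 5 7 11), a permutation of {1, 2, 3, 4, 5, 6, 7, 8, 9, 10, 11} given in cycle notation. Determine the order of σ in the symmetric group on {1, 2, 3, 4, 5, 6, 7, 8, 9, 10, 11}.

The cycle type of σ is (6, 4, 1).
The order is lcm(6, 4) = 12.

12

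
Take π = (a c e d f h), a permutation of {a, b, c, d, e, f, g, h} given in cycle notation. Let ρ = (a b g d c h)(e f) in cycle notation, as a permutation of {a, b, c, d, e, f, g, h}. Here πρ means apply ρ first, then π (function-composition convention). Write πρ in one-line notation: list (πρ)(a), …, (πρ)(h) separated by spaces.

b g a e h d f c

Chase each element through ρ then π: a → b → b; b → g → g; c → h → a; d → c → e; e → f → h; f → e → d; g → d → f; h → a → c.
Collecting the images, πρ = [b g a e h d f c].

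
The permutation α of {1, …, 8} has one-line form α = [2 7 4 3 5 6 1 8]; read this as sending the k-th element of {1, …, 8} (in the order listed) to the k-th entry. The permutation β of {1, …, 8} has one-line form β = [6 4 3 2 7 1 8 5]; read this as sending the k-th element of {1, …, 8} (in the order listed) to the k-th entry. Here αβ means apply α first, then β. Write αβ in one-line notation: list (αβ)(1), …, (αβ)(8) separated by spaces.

4 8 2 3 7 1 6 5

(αβ)(x) = β(α(x)). Computing each image: β(α(1)) = β(2) = 4, β(α(2)) = β(7) = 8, β(α(3)) = β(4) = 2, β(α(4)) = β(3) = 3, β(α(5)) = β(5) = 7, β(α(6)) = β(6) = 1, β(α(7)) = β(1) = 6, β(α(8)) = β(8) = 5.
Hence αβ = [4 8 2 3 7 1 6 5].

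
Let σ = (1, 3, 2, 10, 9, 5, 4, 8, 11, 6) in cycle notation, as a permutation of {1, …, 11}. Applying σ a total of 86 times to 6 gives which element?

5

6 lies in the 10-cycle (1, 3, 2, 10, 9, 5, 4, 8, 11, 6).
On a 10-cycle, σ^10 is the identity, so σ^86 = σ^6 there (86 ≡ 6 mod 10).
Advancing 6 steps from 6: 6 → 1 → 3 → 2 → 10 → 9 → 5.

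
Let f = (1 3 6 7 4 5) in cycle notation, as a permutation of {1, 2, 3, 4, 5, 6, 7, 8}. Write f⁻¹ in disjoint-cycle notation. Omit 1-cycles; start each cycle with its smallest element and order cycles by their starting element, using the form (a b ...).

(1 5 4 7 6 3)

If f sends a → b within a cycle, f⁻¹ sends b → a; equivalently, reverse each cycle.
After reversing and putting each cycle's least element first, f⁻¹ = (1 5 4 7 6 3).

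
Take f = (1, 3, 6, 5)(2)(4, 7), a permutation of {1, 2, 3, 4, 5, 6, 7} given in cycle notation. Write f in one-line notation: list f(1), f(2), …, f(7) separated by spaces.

Reading each image from the cycles: 1→3, 2→2, 3→6, 4→7, 5→1, 6→5, 7→4.
So the one-line form is 3 2 6 7 1 5 4.

3 2 6 7 1 5 4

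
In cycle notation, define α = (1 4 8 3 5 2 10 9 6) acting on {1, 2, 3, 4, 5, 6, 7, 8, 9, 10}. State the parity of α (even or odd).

even

The cycle lengths are 9, 1.
A cycle is odd iff its length is even; α has 0 even-length cycles, so sgn(α) = (−1)^0 and α is even.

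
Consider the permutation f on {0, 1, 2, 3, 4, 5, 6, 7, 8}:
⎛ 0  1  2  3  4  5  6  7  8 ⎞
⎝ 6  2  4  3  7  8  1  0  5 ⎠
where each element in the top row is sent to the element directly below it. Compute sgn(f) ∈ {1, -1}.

In disjoint-cycle form the cycle lengths are 6, 2, 1.
A cycle is odd iff its length is even; f has 2 even-length cycles, so sgn(f) = (−1)^2 and f is even.

1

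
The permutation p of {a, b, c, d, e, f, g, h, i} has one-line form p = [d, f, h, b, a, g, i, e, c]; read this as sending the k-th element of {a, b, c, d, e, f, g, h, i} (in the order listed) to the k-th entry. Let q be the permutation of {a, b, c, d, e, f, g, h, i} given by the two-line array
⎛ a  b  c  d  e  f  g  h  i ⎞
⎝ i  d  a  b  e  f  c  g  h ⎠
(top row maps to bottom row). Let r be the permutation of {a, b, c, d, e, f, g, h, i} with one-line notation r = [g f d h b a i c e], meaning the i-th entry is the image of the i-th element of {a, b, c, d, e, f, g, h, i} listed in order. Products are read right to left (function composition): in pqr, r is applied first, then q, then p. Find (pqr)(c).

Apply the permutations in order: r(c) = d, then q(d) = b, then p(b) = f. So (pqr)(c) = f.

f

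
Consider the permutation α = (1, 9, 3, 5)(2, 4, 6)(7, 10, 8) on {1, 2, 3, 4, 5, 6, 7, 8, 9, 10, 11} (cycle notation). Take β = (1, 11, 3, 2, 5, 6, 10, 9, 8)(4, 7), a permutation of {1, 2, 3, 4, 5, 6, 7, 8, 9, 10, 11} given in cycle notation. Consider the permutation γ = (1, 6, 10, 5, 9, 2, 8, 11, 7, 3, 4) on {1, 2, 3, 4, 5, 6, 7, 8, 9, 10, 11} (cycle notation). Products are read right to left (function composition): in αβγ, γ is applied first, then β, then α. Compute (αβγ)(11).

6

(αβγ)(11) = α(β(γ(11))). γ(11) = 7, then β(7) = 4, then α(4) = 6, so the result is 6.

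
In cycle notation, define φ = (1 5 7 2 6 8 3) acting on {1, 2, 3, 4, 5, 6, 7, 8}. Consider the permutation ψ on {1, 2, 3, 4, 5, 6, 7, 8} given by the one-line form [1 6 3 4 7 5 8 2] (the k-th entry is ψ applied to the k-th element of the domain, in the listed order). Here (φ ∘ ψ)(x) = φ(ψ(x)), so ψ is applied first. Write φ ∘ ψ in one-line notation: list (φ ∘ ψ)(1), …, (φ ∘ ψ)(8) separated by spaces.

5 8 1 4 2 7 3 6

(φ ∘ ψ)(x) = φ(ψ(x)). Computing each image: φ(ψ(1)) = φ(1) = 5, φ(ψ(2)) = φ(6) = 8, φ(ψ(3)) = φ(3) = 1, φ(ψ(4)) = φ(4) = 4, φ(ψ(5)) = φ(7) = 2, φ(ψ(6)) = φ(5) = 7, φ(ψ(7)) = φ(8) = 3, φ(ψ(8)) = φ(2) = 6.
Hence φ ∘ ψ = [5 8 1 4 2 7 3 6].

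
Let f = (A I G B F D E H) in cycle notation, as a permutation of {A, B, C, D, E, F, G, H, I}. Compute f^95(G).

G lies in the 8-cycle (A I G B F D E H).
Since the cycle has length 8, f^95 acts on it the same as f^7 (95 mod 8 = 7).
Advancing 7 steps from G: G → B → F → D → E → H → A → I.

I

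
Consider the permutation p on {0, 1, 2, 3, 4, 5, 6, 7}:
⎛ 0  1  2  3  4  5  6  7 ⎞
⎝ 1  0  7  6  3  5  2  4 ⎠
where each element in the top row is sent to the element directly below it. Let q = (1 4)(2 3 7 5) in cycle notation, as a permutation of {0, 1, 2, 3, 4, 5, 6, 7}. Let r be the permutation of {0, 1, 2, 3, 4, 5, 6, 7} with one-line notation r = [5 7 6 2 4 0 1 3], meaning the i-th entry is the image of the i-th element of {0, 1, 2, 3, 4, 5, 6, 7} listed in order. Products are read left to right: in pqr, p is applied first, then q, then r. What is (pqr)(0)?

(pqr)(0) = r(q(p(0))). p(0) = 1, then q(1) = 4, then r(4) = 4, so the result is 4.

4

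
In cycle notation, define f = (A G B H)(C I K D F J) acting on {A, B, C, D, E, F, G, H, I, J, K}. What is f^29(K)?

I

K lies in the 6-cycle (C I K D F J).
Since the cycle has length 6, f^29 acts on it the same as f^5 (29 mod 6 = 5).
Advancing 5 steps from K: K → D → F → J → C → I.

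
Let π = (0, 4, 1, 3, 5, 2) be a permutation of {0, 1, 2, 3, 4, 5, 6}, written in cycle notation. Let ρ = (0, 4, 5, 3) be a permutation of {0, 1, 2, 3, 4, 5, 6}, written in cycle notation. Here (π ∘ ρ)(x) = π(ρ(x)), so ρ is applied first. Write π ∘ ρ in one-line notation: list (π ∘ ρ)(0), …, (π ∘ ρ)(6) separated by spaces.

1 3 0 4 2 5 6

For each element, apply ρ then π: 0 → 4 → 1; 1 → 1 → 3; 2 → 2 → 0; 3 → 0 → 4; 4 → 5 → 2; 5 → 3 → 5; 6 → 6 → 6.
Collecting the images, π ∘ ρ = [1 3 0 4 2 5 6].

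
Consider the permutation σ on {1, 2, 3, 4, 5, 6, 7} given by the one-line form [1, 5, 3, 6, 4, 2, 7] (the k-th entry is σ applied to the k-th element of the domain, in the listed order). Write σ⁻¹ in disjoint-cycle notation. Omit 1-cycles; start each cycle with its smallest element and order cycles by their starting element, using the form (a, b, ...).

(2, 6, 4, 5)

First write σ in disjoint cycles: (2, 5, 4, 6).
The inverse reverses every cycle; in canonical form, σ⁻¹ = (2, 6, 4, 5).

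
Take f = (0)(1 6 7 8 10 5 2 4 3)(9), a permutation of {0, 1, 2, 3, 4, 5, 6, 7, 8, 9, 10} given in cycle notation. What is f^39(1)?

1 lies in the 9-cycle (1 6 7 8 10 5 2 4 3).
Since the cycle has length 9, f^39 acts on it the same as f^3 (39 mod 9 = 3).
Advancing 3 steps from 1: 1 → 6 → 7 → 8.

8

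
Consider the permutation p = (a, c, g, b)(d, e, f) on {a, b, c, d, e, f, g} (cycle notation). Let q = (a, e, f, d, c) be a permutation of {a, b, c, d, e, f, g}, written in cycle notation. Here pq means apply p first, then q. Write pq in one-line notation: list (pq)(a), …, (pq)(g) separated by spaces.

a e g f d c b

(pq)(x) = q(p(x)). Computing each image: q(p(a)) = q(c) = a, q(p(b)) = q(a) = e, q(p(c)) = q(g) = g, q(p(d)) = q(e) = f, q(p(e)) = q(f) = d, q(p(f)) = q(d) = c, q(p(g)) = q(b) = b.
Hence pq = [a e g f d c b].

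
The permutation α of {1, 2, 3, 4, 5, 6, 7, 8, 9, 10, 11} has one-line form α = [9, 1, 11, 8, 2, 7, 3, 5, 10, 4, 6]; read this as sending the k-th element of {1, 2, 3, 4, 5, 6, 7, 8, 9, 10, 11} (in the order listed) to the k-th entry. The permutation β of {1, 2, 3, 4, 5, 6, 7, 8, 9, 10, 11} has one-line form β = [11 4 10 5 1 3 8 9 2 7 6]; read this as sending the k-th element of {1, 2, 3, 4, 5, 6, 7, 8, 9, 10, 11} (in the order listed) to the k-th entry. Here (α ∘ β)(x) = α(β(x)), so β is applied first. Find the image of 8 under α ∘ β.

β(8) = 9, then α(9) = 10; composing gives (α ∘ β)(8) = 10.

10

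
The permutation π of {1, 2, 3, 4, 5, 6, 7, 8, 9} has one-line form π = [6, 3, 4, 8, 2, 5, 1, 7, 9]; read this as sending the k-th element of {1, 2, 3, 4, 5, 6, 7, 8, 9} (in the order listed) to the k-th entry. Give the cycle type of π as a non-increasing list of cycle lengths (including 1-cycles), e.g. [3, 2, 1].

The disjoint cycles are (1 6 5 2 3 4 8 7)(9), with lengths 8, 1 in non-increasing order.

[8, 1]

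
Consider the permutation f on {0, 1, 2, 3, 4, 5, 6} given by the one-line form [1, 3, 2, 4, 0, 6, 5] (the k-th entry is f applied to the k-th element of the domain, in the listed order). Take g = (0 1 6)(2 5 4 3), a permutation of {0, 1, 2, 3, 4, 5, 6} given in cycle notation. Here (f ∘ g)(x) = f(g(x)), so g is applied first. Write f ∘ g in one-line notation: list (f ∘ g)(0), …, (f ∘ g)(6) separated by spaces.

(f ∘ g)(x) = f(g(x)). Computing each image: f(g(0)) = f(1) = 3, f(g(1)) = f(6) = 5, f(g(2)) = f(5) = 6, f(g(3)) = f(2) = 2, f(g(4)) = f(3) = 4, f(g(5)) = f(4) = 0, f(g(6)) = f(0) = 1.
Hence f ∘ g = [3 5 6 2 4 0 1].

3 5 6 2 4 0 1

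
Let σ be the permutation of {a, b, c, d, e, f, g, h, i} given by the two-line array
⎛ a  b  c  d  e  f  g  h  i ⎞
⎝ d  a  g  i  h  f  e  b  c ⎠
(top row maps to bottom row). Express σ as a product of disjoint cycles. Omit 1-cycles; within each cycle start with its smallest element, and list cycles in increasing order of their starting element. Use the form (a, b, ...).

Iterating σ from a gives a → d → i → c → g → e → h → b → a; that is the 8-cycle (a, d, i, c, g, e, h, b).
Continuing from each remaining unvisited element yields (a, d, i, c, g, e, h, b).

(a, d, i, c, g, e, h, b)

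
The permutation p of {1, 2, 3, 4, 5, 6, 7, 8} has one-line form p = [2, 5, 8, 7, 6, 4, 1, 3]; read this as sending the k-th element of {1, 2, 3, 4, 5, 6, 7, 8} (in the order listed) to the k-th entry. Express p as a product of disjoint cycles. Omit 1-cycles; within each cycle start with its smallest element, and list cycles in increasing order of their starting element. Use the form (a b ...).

Start at 1 and follow images: 1 → 2 → 5 → 6 → 4 → 7 → 1, giving the cycle (1 2 5 6 4 7).
Repeating from the next unused element and collecting all non-trivial cycles gives (1 2 5 6 4 7)(3 8).

(1 2 5 6 4 7)(3 8)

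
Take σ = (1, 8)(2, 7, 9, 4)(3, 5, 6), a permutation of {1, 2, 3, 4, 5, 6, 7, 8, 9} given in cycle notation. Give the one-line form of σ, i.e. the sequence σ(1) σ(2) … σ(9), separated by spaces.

Image by image: 1→8, 2→7, 3→5, 4→2, 5→6, 6→3, 7→9, 8→1, 9→4.
Listing these in domain order gives 8 7 5 2 6 3 9 1 4.

8 7 5 2 6 3 9 1 4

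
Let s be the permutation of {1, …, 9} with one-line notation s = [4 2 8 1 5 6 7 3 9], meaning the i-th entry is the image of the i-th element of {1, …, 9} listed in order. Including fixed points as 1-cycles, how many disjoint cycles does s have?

The cycle decomposition is (1, 4)(2)(3, 8)(5)(6)(7)(9), which has 7 cycles (counting 1-cycles).

7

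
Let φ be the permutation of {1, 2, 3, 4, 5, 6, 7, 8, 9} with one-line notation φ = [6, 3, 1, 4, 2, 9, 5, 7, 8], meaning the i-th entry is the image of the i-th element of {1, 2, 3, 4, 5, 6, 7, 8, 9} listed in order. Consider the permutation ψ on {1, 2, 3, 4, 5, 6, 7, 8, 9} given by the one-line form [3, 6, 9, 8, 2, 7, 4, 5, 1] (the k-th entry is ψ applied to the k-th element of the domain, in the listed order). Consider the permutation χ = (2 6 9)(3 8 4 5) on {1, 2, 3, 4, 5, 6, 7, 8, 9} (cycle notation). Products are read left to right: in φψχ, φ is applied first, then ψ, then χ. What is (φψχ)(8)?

(φψχ)(8) = χ(ψ(φ(8))). φ(8) = 7, then ψ(7) = 4, then χ(4) = 5, so the result is 5.

5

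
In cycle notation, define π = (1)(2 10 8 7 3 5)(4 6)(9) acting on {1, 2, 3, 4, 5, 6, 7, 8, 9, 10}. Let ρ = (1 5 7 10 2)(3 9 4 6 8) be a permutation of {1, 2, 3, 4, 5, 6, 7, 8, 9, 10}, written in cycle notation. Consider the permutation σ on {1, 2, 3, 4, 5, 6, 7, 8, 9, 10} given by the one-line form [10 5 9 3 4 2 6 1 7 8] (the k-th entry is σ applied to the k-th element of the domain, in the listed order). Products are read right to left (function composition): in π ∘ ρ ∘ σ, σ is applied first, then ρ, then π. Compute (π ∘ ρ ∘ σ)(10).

Chase 10: σ(10) = 8; ρ(8) = 3; π(3) = 5. Hence (π ∘ ρ ∘ σ)(10) = 5.

5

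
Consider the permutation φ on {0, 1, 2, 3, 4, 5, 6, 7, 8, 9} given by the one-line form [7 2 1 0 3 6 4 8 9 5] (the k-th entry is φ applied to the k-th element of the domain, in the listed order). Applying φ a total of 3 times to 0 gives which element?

9

Tracing 0 → 7 → … returns to 0 after 8 steps, so 0 lies in an 8-cycle (0 7 8 9 5 6 4 3).
Stepping 3 places around the cycle: 0 → 7 → 8 → 9.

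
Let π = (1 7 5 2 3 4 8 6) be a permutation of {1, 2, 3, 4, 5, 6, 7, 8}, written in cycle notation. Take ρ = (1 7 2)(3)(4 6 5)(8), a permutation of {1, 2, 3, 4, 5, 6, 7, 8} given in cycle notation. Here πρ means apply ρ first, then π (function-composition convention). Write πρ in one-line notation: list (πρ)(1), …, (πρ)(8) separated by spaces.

(πρ)(x) = π(ρ(x)). Computing each image: π(ρ(1)) = π(7) = 5, π(ρ(2)) = π(1) = 7, π(ρ(3)) = π(3) = 4, π(ρ(4)) = π(6) = 1, π(ρ(5)) = π(4) = 8, π(ρ(6)) = π(5) = 2, π(ρ(7)) = π(2) = 3, π(ρ(8)) = π(8) = 6.
Hence πρ = [5 7 4 1 8 2 3 6].

5 7 4 1 8 2 3 6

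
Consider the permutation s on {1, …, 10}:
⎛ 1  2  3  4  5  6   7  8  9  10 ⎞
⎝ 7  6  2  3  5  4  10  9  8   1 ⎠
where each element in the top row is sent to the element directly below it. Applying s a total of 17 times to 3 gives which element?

2

Tracing 3 → 2 → … returns to 3 after 4 steps, so 3 lies in a 4-cycle (2, 6, 4, 3).
Since the cycle has length 4, s^17 acts on it the same as s^1 (17 mod 4 = 1).
Advancing 1 step from 3: 3 → 2.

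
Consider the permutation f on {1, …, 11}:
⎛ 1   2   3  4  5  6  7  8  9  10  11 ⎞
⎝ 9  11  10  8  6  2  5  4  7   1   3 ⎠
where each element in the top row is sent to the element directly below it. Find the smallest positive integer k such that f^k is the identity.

The disjoint-cycle form of f has cycle lengths 9, 2.
Since disjoint cycles commute, ord(f) = lcm(9, 2) = 18.

18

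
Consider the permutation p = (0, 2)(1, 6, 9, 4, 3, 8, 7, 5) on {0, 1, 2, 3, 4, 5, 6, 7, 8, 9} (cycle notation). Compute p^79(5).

5 lies in the 8-cycle (1, 6, 9, 4, 3, 8, 7, 5).
Powers repeat with period 8 on this cycle, and 79 mod 8 = 7, so p^79(5) = p^7(5).
Stepping 7 places around the cycle: 5 → 1 → 6 → 9 → 4 → 3 → 8 → 7.

7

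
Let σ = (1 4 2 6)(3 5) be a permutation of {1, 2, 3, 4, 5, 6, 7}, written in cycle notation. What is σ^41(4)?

4 lies in the 4-cycle (1 4 2 6).
Powers repeat with period 4 on this cycle, and 41 mod 4 = 1, so σ^41(4) = σ^1(4).
Stepping 1 place around the cycle: 4 → 2.

2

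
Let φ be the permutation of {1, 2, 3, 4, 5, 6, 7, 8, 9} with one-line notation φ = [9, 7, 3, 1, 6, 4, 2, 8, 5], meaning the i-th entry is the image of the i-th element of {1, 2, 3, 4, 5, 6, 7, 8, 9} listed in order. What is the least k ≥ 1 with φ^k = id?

Decomposing into disjoint cycles gives cycle lengths 5, 2, 1, 1.
Since disjoint cycles commute, ord(φ) = lcm(5, 2) = 10.

10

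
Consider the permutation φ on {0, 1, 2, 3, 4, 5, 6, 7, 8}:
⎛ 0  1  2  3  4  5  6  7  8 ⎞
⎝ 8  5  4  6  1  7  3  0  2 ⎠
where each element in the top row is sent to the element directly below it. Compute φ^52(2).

5

Tracing 2 → 4 → … returns to 2 after 7 steps, so 2 lies in a 7-cycle (0, 8, 2, 4, 1, 5, 7).
Powers repeat with period 7 on this cycle, and 52 mod 7 = 3, so φ^52(2) = φ^3(2).
Advancing 3 steps from 2: 2 → 4 → 1 → 5.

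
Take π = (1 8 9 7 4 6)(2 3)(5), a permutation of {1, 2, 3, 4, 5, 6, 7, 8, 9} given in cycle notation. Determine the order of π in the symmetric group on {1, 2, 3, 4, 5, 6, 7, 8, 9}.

6

The disjoint cycles have lengths 6, 2, 1.
The order is lcm(6, 2) = 6.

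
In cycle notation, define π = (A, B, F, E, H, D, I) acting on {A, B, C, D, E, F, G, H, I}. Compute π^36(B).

B lies in the 7-cycle (A, B, F, E, H, D, I).
Since the cycle has length 7, π^36 acts on it the same as π^1 (36 mod 7 = 1).
Advancing 1 step from B: B → F.

F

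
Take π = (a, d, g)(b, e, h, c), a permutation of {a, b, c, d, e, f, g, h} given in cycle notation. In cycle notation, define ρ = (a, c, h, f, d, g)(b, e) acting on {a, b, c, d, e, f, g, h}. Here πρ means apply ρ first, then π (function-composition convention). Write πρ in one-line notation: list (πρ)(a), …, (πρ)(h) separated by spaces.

For each element, apply ρ then π: a → c → b; b → e → h; c → h → c; d → g → a; e → b → e; f → d → g; g → a → d; h → f → f.
So πρ in one-line form is b h c a e g d f.

b h c a e g d f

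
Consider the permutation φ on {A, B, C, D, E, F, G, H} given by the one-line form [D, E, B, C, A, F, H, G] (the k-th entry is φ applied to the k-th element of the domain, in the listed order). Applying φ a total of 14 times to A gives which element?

E

Tracing A → D → … returns to A after 5 steps, so A lies in a 5-cycle (A, D, C, B, E).
On a 5-cycle, φ^5 is the identity, so φ^14 = φ^4 there (14 ≡ 4 mod 5).
Advancing 4 steps from A: A → D → C → B → E.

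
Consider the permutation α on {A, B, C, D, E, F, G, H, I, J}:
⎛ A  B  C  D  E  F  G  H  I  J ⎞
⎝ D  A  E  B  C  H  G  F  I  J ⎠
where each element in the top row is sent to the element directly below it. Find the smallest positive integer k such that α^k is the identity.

6

Decomposing into disjoint cycles gives cycle lengths 3, 2, 2, 1, 1, 1.
Since disjoint cycles commute, ord(α) = lcm(3, 2, 2) = 6.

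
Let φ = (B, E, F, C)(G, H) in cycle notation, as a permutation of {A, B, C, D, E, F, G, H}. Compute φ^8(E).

E lies in the 4-cycle (B, E, F, C).
Since the cycle has length 4, φ^8 acts on it the same as φ^0 (8 mod 4 = 0).
So φ^8(E) = E.

E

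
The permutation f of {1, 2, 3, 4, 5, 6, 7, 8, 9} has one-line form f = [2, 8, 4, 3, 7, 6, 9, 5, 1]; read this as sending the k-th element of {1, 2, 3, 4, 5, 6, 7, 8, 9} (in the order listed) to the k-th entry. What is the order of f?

6

Decomposing into disjoint cycles gives cycle lengths 6, 2, 1.
Since disjoint cycles commute, ord(f) = lcm(6, 2) = 6.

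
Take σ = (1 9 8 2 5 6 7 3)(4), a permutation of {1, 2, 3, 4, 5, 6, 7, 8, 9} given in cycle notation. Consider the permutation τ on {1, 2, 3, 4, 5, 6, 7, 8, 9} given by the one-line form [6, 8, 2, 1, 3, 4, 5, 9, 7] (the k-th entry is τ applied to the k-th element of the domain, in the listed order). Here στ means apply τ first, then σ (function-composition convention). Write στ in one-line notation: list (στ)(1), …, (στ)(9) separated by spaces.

7 2 5 9 1 4 6 8 3

(στ)(x) = σ(τ(x)). Computing each image: σ(τ(1)) = σ(6) = 7, σ(τ(2)) = σ(8) = 2, σ(τ(3)) = σ(2) = 5, σ(τ(4)) = σ(1) = 9, σ(τ(5)) = σ(3) = 1, σ(τ(6)) = σ(4) = 4, σ(τ(7)) = σ(5) = 6, σ(τ(8)) = σ(9) = 8, σ(τ(9)) = σ(7) = 3.
Hence στ = [7 2 5 9 1 4 6 8 3].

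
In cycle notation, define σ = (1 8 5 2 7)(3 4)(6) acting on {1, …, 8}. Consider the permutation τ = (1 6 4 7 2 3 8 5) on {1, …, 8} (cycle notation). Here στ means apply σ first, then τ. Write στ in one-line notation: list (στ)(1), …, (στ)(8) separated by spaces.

5 2 7 8 3 4 6 1

(στ)(x) = τ(σ(x)). Computing each image: τ(σ(1)) = τ(8) = 5, τ(σ(2)) = τ(7) = 2, τ(σ(3)) = τ(4) = 7, τ(σ(4)) = τ(3) = 8, τ(σ(5)) = τ(2) = 3, τ(σ(6)) = τ(6) = 4, τ(σ(7)) = τ(1) = 6, τ(σ(8)) = τ(5) = 1.
Hence στ = [5 2 7 8 3 4 6 1].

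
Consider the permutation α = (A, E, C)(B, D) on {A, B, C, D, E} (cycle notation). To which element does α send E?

C

Within (A, E, C), E ↦ C.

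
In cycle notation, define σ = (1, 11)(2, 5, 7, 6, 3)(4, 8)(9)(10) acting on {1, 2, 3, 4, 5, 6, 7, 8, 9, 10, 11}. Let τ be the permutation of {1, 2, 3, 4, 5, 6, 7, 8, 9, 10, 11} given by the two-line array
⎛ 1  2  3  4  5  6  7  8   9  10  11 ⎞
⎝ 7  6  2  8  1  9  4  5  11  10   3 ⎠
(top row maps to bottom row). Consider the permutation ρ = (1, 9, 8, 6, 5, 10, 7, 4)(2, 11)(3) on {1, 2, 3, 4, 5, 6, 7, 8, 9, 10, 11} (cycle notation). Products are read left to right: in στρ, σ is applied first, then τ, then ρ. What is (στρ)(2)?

Chase 2: σ(2) = 5; τ(5) = 1; ρ(1) = 9. Hence (στρ)(2) = 9.

9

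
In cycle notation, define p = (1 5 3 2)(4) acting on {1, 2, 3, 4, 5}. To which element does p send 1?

5

1 appears in (1 5 3 2); the next entry (wrapping around) is 5.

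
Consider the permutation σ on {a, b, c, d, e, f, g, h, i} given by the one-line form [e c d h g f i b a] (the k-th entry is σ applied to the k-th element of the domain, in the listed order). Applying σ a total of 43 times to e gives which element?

a

Tracing e → g → … returns to e after 4 steps, so e lies in a 4-cycle (a e g i).
Powers repeat with period 4 on this cycle, and 43 mod 4 = 3, so σ^43(e) = σ^3(e).
Advancing 3 steps from e: e → g → i → a.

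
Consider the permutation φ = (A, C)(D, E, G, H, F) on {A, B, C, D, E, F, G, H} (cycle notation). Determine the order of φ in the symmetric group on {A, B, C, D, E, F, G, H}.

10

The disjoint cycles have lengths 5, 2, 1.
The order is lcm(5, 2) = 10.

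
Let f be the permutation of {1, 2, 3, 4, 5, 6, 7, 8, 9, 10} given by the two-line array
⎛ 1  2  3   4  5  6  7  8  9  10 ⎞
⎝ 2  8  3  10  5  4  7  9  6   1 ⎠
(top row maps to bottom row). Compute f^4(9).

1

Tracing 9 → 6 → … returns to 9 after 7 steps, so 9 lies in a 7-cycle (1 2 8 9 6 4 10).
Advancing 4 steps from 9: 9 → 6 → 4 → 10 → 1.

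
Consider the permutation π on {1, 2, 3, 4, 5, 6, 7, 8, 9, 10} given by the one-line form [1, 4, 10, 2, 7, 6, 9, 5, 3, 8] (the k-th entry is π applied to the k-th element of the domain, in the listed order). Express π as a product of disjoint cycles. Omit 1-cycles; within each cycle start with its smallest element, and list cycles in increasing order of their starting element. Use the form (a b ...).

(2 4)(3 10 8 5 7 9)

Iterating π from 2 gives 2 → 4 → 2; that is the 2-cycle (2 4).
Repeating from the next unused element and collecting all non-trivial cycles gives (2 4)(3 10 8 5 7 9).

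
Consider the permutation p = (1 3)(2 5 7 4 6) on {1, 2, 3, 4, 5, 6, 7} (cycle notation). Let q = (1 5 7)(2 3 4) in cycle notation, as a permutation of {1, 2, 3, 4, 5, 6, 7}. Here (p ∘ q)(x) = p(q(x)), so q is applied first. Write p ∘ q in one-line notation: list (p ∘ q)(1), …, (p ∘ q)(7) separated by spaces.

7 1 6 5 4 2 3

For each element, apply q then p: 1 → 5 → 7; 2 → 3 → 1; 3 → 4 → 6; 4 → 2 → 5; 5 → 7 → 4; 6 → 6 → 2; 7 → 1 → 3.
So p ∘ q in one-line form is 7 1 6 5 4 2 3.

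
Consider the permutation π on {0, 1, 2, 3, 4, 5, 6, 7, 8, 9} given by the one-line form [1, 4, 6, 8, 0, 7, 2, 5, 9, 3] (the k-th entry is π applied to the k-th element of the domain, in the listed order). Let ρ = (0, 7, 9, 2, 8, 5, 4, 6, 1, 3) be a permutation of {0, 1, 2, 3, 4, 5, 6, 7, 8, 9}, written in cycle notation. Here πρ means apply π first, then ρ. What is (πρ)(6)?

8

First apply π: π(6) = 2, then ρ(2) = 8. Thus (πρ)(6) = 8.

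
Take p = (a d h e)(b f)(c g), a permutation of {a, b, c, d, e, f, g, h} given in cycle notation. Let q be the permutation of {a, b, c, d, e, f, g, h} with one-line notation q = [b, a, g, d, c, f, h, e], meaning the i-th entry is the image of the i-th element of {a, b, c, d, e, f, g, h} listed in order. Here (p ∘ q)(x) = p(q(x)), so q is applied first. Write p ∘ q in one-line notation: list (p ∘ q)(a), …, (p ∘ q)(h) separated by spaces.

f d c h g b e a

(p ∘ q)(x) = p(q(x)). Computing each image: p(q(a)) = p(b) = f, p(q(b)) = p(a) = d, p(q(c)) = p(g) = c, p(q(d)) = p(d) = h, p(q(e)) = p(c) = g, p(q(f)) = p(f) = b, p(q(g)) = p(h) = e, p(q(h)) = p(e) = a.
Hence p ∘ q = [f d c h g b e a].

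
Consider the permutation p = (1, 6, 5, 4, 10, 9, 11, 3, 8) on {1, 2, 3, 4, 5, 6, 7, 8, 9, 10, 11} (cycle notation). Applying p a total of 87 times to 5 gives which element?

5 lies in the 9-cycle (1, 6, 5, 4, 10, 9, 11, 3, 8).
Powers repeat with period 9 on this cycle, and 87 mod 9 = 6, so p^87(5) = p^6(5).
Stepping 6 places around the cycle: 5 → 4 → 10 → 9 → 11 → 3 → 8.

8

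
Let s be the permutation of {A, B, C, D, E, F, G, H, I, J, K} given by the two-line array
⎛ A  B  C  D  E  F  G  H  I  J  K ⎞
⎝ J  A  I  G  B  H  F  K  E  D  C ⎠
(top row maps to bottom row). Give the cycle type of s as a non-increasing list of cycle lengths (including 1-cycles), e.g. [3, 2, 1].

[11]

The disjoint cycles are (A J D G F H K C I E B), with lengths 11 in non-increasing order.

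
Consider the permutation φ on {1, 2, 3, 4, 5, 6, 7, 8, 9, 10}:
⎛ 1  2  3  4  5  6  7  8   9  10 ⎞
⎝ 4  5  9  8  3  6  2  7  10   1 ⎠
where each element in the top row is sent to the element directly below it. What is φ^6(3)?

7

Tracing 3 → 9 → … returns to 3 after 9 steps, so 3 lies in a 9-cycle (1, 4, 8, 7, 2, 5, 3, 9, 10).
Stepping 6 places around the cycle: 3 → 9 → 10 → 1 → 4 → 8 → 7.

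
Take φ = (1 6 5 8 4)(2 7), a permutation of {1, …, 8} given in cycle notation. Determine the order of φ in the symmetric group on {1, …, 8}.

The cycle type of φ is (5, 2, 1).
The order of φ is the least common multiple of its cycle lengths: lcm(5, 2) = 10.

10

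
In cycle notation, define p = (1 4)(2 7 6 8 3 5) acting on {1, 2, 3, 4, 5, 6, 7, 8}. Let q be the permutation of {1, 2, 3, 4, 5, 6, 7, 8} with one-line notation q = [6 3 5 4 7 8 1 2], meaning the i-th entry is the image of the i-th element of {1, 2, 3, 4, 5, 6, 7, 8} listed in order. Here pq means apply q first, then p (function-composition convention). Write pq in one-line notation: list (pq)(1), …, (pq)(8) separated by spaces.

(pq)(x) = p(q(x)). Computing each image: p(q(1)) = p(6) = 8, p(q(2)) = p(3) = 5, p(q(3)) = p(5) = 2, p(q(4)) = p(4) = 1, p(q(5)) = p(7) = 6, p(q(6)) = p(8) = 3, p(q(7)) = p(1) = 4, p(q(8)) = p(2) = 7.
Hence pq = [8 5 2 1 6 3 4 7].

8 5 2 1 6 3 4 7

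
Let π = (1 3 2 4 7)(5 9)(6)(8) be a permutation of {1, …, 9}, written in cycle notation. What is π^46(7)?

1

7 lies in the 5-cycle (1 3 2 4 7).
Powers repeat with period 5 on this cycle, and 46 mod 5 = 1, so π^46(7) = π^1(7).
Advancing 1 step from 7: 7 → 1.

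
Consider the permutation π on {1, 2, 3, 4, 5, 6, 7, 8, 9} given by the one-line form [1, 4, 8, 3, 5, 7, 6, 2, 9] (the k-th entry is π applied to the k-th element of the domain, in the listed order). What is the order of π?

4

Decomposing into disjoint cycles gives cycle lengths 4, 2, 1, 1, 1.
The order is lcm(4, 2) = 4.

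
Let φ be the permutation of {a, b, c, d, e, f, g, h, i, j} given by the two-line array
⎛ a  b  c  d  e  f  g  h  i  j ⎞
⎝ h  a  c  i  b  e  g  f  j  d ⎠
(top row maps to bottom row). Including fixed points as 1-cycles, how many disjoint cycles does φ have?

The cycle decomposition is (a, h, f, e, b)(c)(d, i, j)(g), which has 4 cycles (counting 1-cycles).

4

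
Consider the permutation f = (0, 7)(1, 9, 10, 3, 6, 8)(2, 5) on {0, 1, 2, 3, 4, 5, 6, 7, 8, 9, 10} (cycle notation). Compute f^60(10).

10

10 lies in the 6-cycle (1, 9, 10, 3, 6, 8).
Powers repeat with period 6 on this cycle, and 60 mod 6 = 0, so f^60(10) = f^0(10).
So f^60(10) = 10.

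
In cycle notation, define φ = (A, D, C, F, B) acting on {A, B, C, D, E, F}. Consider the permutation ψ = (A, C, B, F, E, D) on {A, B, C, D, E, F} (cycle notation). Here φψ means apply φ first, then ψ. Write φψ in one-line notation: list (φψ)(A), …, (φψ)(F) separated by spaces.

A C E B D F

(φψ)(x) = ψ(φ(x)). Computing each image: ψ(φ(A)) = ψ(D) = A, ψ(φ(B)) = ψ(A) = C, ψ(φ(C)) = ψ(F) = E, ψ(φ(D)) = ψ(C) = B, ψ(φ(E)) = ψ(E) = D, ψ(φ(F)) = ψ(B) = F.
Hence φψ = [A C E B D F].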